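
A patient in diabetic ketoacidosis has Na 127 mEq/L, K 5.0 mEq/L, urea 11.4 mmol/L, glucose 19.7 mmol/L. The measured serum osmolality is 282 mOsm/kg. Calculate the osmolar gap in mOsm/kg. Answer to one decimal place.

-3.1 mOsm/kg

Calculated osmolality = 2·Na + glucose + urea
= 2·127 + 19.7 + 11.4
= 254 + 19.70 + 11.40
= 285.1 mOsm/kg ≈ 285.1 mOsm/kg
Osmolar gap = measured − calculated = 282 − 285.1 = -3.1 mOsm/kg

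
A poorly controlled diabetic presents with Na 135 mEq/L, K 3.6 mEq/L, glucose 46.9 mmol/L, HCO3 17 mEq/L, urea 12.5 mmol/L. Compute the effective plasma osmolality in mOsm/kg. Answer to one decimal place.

Effective osmolality excludes urea (freely permeant across cell membranes):
2·Na + glucose
= 2·135 + 46.9
= 270 + 46.9
= 316.9 mOsm/kg

316.9 mOsm/kg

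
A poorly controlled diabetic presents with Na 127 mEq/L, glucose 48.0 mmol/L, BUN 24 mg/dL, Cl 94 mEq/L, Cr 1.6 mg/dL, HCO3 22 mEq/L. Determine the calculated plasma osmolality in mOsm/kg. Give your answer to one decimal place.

Calculated osmolality = 2·Na + glucose + BUN/2.8
= 2·127 + 48 + 24/2.8
= 254 + 48 + 8.57
= 310.57 mOsm/kg

310.6 mOsm/kg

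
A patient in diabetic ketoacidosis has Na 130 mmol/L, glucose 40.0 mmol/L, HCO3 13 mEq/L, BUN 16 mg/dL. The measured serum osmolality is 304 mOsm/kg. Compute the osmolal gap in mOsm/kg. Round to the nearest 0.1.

Calculated osmolality = 2·Na + glucose + BUN/2.8
= 2·130 + 40 + 16/2.8
= 260 + 40 + 5.71
= 305.71 mOsm/kg ≈ 305.7 mOsm/kg
Osmolar gap = measured − calculated = 304 − 305.7 = -1.7 mOsm/kg

-1.7 mOsm/kg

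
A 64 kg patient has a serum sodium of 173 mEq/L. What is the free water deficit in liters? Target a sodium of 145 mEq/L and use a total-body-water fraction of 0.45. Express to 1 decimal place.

TBW = 0.45 · 64 = 28.8 L
Free water deficit = TBW · (Na/145 − 1)
= 28.8 · (173/145 − 1)
= 28.8 · 0.1931
= 5.56 L

5.6 L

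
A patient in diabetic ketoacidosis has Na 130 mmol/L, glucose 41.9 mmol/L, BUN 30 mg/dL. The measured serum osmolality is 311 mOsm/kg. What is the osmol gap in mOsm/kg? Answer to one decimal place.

-1.6 mOsm/kg

Calculated osmolality = 2·Na + glucose + BUN/2.8
= 2·130 + 41.9 + 30/2.8
= 260 + 41.90 + 10.71
= 312.61 mOsm/kg ≈ 312.6 mOsm/kg
Osmolar gap = measured − calculated = 311 − 312.6 = -1.6 mOsm/kg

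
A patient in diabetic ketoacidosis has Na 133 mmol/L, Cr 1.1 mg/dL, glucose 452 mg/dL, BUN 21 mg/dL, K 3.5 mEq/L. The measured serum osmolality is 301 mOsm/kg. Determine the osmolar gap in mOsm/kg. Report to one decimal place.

Calculated osmolality = 2·Na + glucose/18 + BUN/2.8
= 2·133 + 452/18 + 21/2.8
= 266 + 25.11 + 7.50
= 298.61 mOsm/kg ≈ 298.6 mOsm/kg
Osmolar gap = measured − calculated = 301 − 298.6 = 2.4 mOsm/kg

2.4 mOsm/kg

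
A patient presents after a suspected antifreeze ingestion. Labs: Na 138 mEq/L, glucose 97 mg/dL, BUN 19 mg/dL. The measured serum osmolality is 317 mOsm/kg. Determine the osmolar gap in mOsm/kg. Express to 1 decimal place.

Calculated osmolality = 2·Na + glucose/18 + BUN/2.8
= 2·138 + 97/18 + 19/2.8
= 276 + 5.39 + 6.79
= 288.18 mOsm/kg ≈ 288.2 mOsm/kg
Osmolar gap = measured − calculated = 317 − 288.2 = 28.8 mOsm/kg

28.8 mOsm/kg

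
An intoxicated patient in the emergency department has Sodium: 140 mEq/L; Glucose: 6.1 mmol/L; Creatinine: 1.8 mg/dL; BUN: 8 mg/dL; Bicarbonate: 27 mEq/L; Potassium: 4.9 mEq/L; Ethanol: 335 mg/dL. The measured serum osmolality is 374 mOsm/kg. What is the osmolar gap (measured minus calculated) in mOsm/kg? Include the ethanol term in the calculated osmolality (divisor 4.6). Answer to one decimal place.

Calculated osmolality = 2·Na + glucose + BUN/2.8 + ethanol/4.6
= 2·140 + 6.1 + 8/2.8 + 335/4.6
= 280 + 6.10 + 2.86 + 72.83
= 361.79 mOsm/kg ≈ 361.8 mOsm/kg
Osmolar gap = measured − calculated = 374 − 361.8 = 12.2 mOsm/kg

12.2 mOsm/kg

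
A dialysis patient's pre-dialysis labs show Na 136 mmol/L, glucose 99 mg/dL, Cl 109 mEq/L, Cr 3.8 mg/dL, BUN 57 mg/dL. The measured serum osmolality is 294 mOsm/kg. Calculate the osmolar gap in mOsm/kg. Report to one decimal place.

Calculated osmolality = 2·Na + glucose/18 + BUN/2.8
= 2·136 + 99/18 + 57/2.8
= 272 + 5.50 + 20.36
= 297.86 mOsm/kg ≈ 297.9 mOsm/kg
Osmolar gap = measured − calculated = 294 − 297.9 = -3.9 mOsm/kg

-3.9 mOsm/kg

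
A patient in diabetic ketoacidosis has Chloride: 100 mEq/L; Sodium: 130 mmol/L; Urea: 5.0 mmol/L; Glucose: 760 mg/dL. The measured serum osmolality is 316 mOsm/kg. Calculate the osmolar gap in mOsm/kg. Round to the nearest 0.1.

8.8 mOsm/kg

Calculated osmolality = 2·Na + glucose/18 + urea
= 2·130 + 760/18 + 5
= 260 + 42.22 + 5
= 307.22 mOsm/kg ≈ 307.2 mOsm/kg
Osmolar gap = measured − calculated = 316 − 307.2 = 8.8 mOsm/kg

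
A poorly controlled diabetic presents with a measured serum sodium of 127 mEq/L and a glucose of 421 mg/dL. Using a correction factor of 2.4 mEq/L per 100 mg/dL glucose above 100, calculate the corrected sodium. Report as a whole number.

Corrected Na = measured Na + 2.4 · (glucose − 100)/100
= 127 + 2.4 · (421 − 100)/100
= 127 + 7.7
= 134.7 mEq/L

135 mEq/L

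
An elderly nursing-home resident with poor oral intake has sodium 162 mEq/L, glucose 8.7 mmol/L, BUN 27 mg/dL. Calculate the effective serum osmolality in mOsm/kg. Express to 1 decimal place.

Effective osmolality excludes urea (freely permeant across cell membranes):
2·Na + glucose
= 2·162 + 8.7
= 324 + 8.7
= 332.7 mOsm/kg

332.7 mOsm/kg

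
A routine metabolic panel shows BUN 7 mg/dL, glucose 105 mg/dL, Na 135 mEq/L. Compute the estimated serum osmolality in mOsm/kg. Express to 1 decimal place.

Calculated osmolality = 2·Na + glucose/18 + BUN/2.8
= 2·135 + 105/18 + 7/2.8
= 270 + 5.83 + 2.50
= 278.33 mOsm/kg

278.3 mOsm/kg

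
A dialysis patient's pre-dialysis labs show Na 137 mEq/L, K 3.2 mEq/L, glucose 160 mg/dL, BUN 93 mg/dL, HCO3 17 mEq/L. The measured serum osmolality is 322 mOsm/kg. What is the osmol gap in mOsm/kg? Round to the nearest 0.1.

5.9 mOsm/kg

Calculated osmolality = 2·Na + glucose/18 + BUN/2.8
= 2·137 + 160/18 + 93/2.8
= 274 + 8.89 + 33.21
= 316.1 mOsm/kg ≈ 316.1 mOsm/kg
Osmolar gap = measured − calculated = 322 − 316.1 = 5.9 mOsm/kg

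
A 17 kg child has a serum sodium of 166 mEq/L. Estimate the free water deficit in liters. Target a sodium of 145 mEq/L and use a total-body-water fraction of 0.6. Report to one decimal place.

TBW = 0.6 · 17 = 10.2 L
Free water deficit = TBW · (Na/145 − 1)
= 10.2 · (166/145 − 1)
= 10.2 · 0.1448
= 1.48 L

1.5 L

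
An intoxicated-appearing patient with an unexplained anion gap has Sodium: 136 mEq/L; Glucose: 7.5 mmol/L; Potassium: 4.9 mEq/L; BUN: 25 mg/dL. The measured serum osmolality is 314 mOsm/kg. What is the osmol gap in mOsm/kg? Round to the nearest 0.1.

25.6 mOsm/kg

Calculated osmolality = 2·Na + glucose + BUN/2.8
= 2·136 + 7.5 + 25/2.8
= 272 + 7.50 + 8.93
= 288.43 mOsm/kg ≈ 288.4 mOsm/kg
Osmolar gap = measured − calculated = 314 − 288.4 = 25.6 mOsm/kg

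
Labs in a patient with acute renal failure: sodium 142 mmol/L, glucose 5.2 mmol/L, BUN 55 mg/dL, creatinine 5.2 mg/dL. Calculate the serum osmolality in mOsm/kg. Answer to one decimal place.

Calculated osmolality = 2·Na + glucose + BUN/2.8
= 2·142 + 5.2 + 55/2.8
= 284 + 5.20 + 19.64
= 308.84 mOsm/kg

308.8 mOsm/kg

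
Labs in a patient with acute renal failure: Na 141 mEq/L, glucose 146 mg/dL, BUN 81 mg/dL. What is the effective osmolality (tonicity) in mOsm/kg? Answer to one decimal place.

Effective osmolality excludes urea (freely permeant across cell membranes):
2·Na + glucose/18
= 2·141 + 146/18
= 282 + 8.11
= 290.11 mOsm/kg

290.1 mOsm/kg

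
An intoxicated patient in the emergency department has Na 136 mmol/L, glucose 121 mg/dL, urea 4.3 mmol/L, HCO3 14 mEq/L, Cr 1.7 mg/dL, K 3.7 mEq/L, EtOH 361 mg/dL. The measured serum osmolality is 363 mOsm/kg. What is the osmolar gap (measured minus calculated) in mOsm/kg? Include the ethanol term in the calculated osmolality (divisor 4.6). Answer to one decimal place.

Calculated osmolality = 2·Na + glucose/18 + urea + ethanol/4.6
= 2·136 + 121/18 + 4.3 + 361/4.6
= 272 + 6.72 + 4.30 + 78.48
= 361.5 mOsm/kg ≈ 361.5 mOsm/kg
Osmolar gap = measured − calculated = 363 − 361.5 = 1.5 mOsm/kg

1.5 mOsm/kg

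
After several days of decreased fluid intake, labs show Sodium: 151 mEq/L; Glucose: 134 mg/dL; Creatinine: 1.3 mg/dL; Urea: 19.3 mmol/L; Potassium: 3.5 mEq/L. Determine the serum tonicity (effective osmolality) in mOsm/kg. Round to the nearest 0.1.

309.4 mOsm/kg

Effective osmolality excludes urea (freely permeant across cell membranes):
2·Na + glucose/18
= 2·151 + 134/18
= 302 + 7.44
= 309.44 mOsm/kg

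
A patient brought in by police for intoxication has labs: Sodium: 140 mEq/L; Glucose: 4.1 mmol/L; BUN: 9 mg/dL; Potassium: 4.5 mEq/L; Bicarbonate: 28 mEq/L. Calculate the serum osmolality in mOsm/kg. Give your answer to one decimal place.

287.3 mOsm/kg

Calculated osmolality = 2·Na + glucose + BUN/2.8
= 2·140 + 4.1 + 9/2.8
= 280 + 4.10 + 3.21
= 287.31 mOsm/kg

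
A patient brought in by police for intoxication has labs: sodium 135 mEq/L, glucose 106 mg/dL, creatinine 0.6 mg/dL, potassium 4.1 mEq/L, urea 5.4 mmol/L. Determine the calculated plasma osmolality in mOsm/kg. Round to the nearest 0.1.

Calculated osmolality = 2·Na + glucose/18 + urea
= 2·135 + 106/18 + 5.4
= 270 + 5.89 + 5.40
= 281.29 mOsm/kg

281.3 mOsm/kg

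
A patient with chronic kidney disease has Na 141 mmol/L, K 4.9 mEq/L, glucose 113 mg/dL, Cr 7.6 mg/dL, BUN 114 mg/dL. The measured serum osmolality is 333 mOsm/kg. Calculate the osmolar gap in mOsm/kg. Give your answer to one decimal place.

4.0 mOsm/kg

Calculated osmolality = 2·Na + glucose/18 + BUN/2.8
= 2·141 + 113/18 + 114/2.8
= 282 + 6.28 + 40.71
= 328.99 mOsm/kg ≈ 329.0 mOsm/kg
Osmolar gap = measured − calculated = 333 − 329.0 = 4.0 mOsm/kg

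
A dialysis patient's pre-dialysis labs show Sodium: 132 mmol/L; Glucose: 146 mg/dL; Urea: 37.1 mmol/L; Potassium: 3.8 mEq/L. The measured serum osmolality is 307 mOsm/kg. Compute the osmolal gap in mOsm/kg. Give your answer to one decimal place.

-2.2 mOsm/kg

Calculated osmolality = 2·Na + glucose/18 + urea
= 2·132 + 146/18 + 37.1
= 264 + 8.11 + 37.10
= 309.21 mOsm/kg ≈ 309.2 mOsm/kg
Osmolar gap = measured − calculated = 307 − 309.2 = -2.2 mOsm/kg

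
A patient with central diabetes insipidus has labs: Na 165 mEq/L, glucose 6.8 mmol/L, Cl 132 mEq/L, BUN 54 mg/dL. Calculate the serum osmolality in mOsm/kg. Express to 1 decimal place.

Calculated osmolality = 2·Na + glucose + BUN/2.8
= 2·165 + 6.8 + 54/2.8
= 330 + 6.80 + 19.29
= 356.09 mOsm/kg

356.1 mOsm/kg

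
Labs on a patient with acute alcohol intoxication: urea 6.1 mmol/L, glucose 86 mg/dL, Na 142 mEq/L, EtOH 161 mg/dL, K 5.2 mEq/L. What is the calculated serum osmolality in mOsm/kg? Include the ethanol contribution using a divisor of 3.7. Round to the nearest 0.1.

Calculated osmolality = 2·Na + glucose/18 + urea + ethanol/3.7
= 2·142 + 86/18 + 6.1 + 161/3.7
= 284 + 4.78 + 6.10 + 43.51
= 338.39 mOsm/kg

338.4 mOsm/kg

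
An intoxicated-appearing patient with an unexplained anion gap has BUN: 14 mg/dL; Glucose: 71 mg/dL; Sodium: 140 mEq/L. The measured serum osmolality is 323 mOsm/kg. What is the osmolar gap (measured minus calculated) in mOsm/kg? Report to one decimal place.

34.1 mOsm/kg

Calculated osmolality = 2·Na + glucose/18 + BUN/2.8
= 2·140 + 71/18 + 14/2.8
= 280 + 3.94 + 5
= 288.94 mOsm/kg ≈ 288.9 mOsm/kg
Osmolar gap = measured − calculated = 323 − 288.9 = 34.1 mOsm/kg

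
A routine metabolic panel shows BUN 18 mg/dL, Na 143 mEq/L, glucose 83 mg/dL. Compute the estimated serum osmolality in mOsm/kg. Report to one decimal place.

297.0 mOsm/kg

Calculated osmolality = 2·Na + glucose/18 + BUN/2.8
= 2·143 + 83/18 + 18/2.8
= 286 + 4.61 + 6.43
= 297.04 mOsm/kg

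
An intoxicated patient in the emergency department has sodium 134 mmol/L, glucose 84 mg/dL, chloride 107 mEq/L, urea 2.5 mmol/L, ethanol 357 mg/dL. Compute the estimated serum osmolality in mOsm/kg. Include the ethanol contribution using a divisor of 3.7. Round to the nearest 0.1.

371.7 mOsm/kg

Calculated osmolality = 2·Na + glucose/18 + urea + ethanol/3.7
= 2·134 + 84/18 + 2.5 + 357/3.7
= 268 + 4.67 + 2.50 + 96.49
= 371.66 mOsm/kg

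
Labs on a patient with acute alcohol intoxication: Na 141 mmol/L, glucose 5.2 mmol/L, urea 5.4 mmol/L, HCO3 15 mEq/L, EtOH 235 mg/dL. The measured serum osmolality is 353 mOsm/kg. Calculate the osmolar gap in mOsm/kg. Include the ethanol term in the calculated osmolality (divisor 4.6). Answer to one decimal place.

Calculated osmolality = 2·Na + glucose + urea + ethanol/4.6
= 2·141 + 5.2 + 5.4 + 235/4.6
= 282 + 5.20 + 5.40 + 51.09
= 343.69 mOsm/kg ≈ 343.7 mOsm/kg
Osmolar gap = measured − calculated = 353 − 343.7 = 9.3 mOsm/kg

9.3 mOsm/kg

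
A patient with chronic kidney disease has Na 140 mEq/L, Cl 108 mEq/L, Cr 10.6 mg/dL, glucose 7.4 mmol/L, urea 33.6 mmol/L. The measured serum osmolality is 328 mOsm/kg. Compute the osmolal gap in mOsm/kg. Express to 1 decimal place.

7.0 mOsm/kg

Calculated osmolality = 2·Na + glucose + urea
= 2·140 + 7.4 + 33.6
= 280 + 7.40 + 33.60
= 321 mOsm/kg ≈ 321.0 mOsm/kg
Osmolar gap = measured − calculated = 328 − 321.0 = 7.0 mOsm/kg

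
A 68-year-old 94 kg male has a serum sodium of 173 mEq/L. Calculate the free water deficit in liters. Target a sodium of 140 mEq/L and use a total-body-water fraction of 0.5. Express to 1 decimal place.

11.1 L

TBW = 0.5 · 94 = 47 L
Free water deficit = TBW · (Na/140 − 1)
= 47 · (173/140 − 1)
= 47 · 0.2357
= 11.08 L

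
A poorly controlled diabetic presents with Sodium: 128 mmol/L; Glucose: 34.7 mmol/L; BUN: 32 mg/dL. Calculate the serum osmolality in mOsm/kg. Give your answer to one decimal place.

Calculated osmolality = 2·Na + glucose + BUN/2.8
= 2·128 + 34.7 + 32/2.8
= 256 + 34.70 + 11.43
= 302.13 mOsm/kg

302.1 mOsm/kg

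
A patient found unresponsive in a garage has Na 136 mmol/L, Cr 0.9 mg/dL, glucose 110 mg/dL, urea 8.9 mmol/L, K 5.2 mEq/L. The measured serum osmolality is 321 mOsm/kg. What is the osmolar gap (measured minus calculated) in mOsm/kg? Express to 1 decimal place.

Calculated osmolality = 2·Na + glucose/18 + urea
= 2·136 + 110/18 + 8.9
= 272 + 6.11 + 8.90
= 287.01 mOsm/kg ≈ 287.0 mOsm/kg
Osmolar gap = measured − calculated = 321 − 287.0 = 34.0 mOsm/kg

34.0 mOsm/kg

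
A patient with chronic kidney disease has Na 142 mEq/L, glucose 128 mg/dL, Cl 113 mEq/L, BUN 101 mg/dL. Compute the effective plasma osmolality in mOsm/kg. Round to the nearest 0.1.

Effective osmolality excludes urea (freely permeant across cell membranes):
2·Na + glucose/18
= 2·142 + 128/18
= 284 + 7.11
= 291.11 mOsm/kg

291.1 mOsm/kg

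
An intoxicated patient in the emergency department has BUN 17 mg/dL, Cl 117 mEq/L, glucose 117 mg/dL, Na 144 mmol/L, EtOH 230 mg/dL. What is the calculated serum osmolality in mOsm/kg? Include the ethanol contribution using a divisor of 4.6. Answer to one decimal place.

Calculated osmolality = 2·Na + glucose/18 + BUN/2.8 + ethanol/4.6
= 2·144 + 117/18 + 17/2.8 + 230/4.6
= 288 + 6.50 + 6.07 + 50
= 350.57 mOsm/kg

350.6 mOsm/kg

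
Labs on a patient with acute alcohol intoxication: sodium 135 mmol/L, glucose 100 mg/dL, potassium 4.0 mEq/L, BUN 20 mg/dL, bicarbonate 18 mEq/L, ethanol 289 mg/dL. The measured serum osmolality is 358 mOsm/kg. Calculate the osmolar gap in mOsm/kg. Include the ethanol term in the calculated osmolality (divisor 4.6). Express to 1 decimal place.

Calculated osmolality = 2·Na + glucose/18 + BUN/2.8 + ethanol/4.6
= 2·135 + 100/18 + 20/2.8 + 289/4.6
= 270 + 5.56 + 7.14 + 62.83
= 345.53 mOsm/kg ≈ 345.5 mOsm/kg
Osmolar gap = measured − calculated = 358 − 345.5 = 12.5 mOsm/kg

12.5 mOsm/kg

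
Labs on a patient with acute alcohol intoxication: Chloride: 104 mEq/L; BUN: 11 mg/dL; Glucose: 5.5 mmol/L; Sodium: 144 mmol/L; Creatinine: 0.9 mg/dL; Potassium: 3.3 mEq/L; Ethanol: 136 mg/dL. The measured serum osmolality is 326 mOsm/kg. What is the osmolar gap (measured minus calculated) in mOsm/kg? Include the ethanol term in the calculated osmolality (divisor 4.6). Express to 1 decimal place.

-1.0 mOsm/kg

Calculated osmolality = 2·Na + glucose + BUN/2.8 + ethanol/4.6
= 2·144 + 5.5 + 11/2.8 + 136/4.6
= 288 + 5.50 + 3.93 + 29.57
= 327 mOsm/kg ≈ 327.0 mOsm/kg
Osmolar gap = measured − calculated = 326 − 327.0 = -1.0 mOsm/kg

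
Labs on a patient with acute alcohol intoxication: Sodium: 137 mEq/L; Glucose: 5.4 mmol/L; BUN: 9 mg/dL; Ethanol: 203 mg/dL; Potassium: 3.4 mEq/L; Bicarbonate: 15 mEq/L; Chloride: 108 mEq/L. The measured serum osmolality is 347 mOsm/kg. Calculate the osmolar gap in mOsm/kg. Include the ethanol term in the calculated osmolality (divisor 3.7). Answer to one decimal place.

Calculated osmolality = 2·Na + glucose + BUN/2.8 + ethanol/3.7
= 2·137 + 5.4 + 9/2.8 + 203/3.7
= 274 + 5.40 + 3.21 + 54.86
= 337.47 mOsm/kg ≈ 337.5 mOsm/kg
Osmolar gap = measured − calculated = 347 − 337.5 = 9.5 mOsm/kg

9.5 mOsm/kg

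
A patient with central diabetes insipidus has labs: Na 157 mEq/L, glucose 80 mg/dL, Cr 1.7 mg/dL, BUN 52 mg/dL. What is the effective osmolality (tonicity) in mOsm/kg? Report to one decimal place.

Effective osmolality excludes urea (freely permeant across cell membranes):
2·Na + glucose/18
= 2·157 + 80/18
= 314 + 4.44
= 318.44 mOsm/kg

318.4 mOsm/kg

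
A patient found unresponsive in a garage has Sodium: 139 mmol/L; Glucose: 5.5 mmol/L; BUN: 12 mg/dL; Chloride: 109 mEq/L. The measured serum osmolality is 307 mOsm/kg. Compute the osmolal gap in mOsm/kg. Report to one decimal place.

Calculated osmolality = 2·Na + glucose + BUN/2.8
= 2·139 + 5.5 + 12/2.8
= 278 + 5.50 + 4.29
= 287.79 mOsm/kg ≈ 287.8 mOsm/kg
Osmolar gap = measured − calculated = 307 − 287.8 = 19.2 mOsm/kg

19.2 mOsm/kg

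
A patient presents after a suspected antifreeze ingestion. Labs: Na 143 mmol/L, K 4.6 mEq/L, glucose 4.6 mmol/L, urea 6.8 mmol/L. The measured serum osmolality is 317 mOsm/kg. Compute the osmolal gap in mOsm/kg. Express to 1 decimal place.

19.6 mOsm/kg

Calculated osmolality = 2·Na + glucose + urea
= 2·143 + 4.6 + 6.8
= 286 + 4.60 + 6.80
= 297.4 mOsm/kg ≈ 297.4 mOsm/kg
Osmolar gap = measured − calculated = 317 − 297.4 = 19.6 mOsm/kg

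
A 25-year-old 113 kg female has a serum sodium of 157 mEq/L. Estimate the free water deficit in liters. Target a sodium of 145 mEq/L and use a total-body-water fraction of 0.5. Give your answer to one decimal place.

TBW = 0.5 · 113 = 56.5 L
Free water deficit = TBW · (Na/145 − 1)
= 56.5 · (157/145 − 1)
= 56.5 · 0.0828
= 4.68 L

4.7 L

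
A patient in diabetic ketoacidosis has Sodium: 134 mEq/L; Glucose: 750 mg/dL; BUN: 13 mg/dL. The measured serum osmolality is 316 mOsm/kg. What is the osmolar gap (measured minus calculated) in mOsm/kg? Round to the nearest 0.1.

1.7 mOsm/kg

Calculated osmolality = 2·Na + glucose/18 + BUN/2.8
= 2·134 + 750/18 + 13/2.8
= 268 + 41.67 + 4.64
= 314.31 mOsm/kg ≈ 314.3 mOsm/kg
Osmolar gap = measured − calculated = 316 − 314.3 = 1.7 mOsm/kg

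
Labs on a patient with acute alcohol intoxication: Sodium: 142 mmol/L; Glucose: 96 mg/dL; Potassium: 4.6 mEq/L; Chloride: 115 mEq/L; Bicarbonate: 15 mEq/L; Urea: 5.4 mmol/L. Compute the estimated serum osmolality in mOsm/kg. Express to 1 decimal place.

294.7 mOsm/kg

Calculated osmolality = 2·Na + glucose/18 + urea
= 2·142 + 96/18 + 5.4
= 284 + 5.33 + 5.40
= 294.73 mOsm/kg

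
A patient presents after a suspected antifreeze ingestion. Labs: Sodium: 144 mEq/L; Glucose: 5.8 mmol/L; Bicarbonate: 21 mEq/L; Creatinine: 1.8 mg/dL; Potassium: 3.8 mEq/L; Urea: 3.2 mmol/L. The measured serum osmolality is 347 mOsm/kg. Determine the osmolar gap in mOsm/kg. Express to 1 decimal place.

50.0 mOsm/kg

Calculated osmolality = 2·Na + glucose + urea
= 2·144 + 5.8 + 3.2
= 288 + 5.80 + 3.20
= 297 mOsm/kg ≈ 297.0 mOsm/kg
Osmolar gap = measured − calculated = 347 − 297.0 = 50.0 mOsm/kg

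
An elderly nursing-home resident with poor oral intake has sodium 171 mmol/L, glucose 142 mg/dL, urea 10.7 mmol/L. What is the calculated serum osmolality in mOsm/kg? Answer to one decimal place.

Calculated osmolality = 2·Na + glucose/18 + urea
= 2·171 + 142/18 + 10.7
= 342 + 7.89 + 10.70
= 360.59 mOsm/kg

360.6 mOsm/kg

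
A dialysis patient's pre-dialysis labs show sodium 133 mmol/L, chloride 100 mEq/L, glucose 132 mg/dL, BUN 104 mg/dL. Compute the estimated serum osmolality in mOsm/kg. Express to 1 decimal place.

Calculated osmolality = 2·Na + glucose/18 + BUN/2.8
= 2·133 + 132/18 + 104/2.8
= 266 + 7.33 + 37.14
= 310.47 mOsm/kg

310.5 mOsm/kg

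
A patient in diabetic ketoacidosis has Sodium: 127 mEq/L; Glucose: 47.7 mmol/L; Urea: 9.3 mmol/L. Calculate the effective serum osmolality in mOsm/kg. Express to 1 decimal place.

Effective osmolality excludes urea (freely permeant across cell membranes):
2·Na + glucose
= 2·127 + 47.7
= 254 + 47.7
= 301.7 mOsm/kg

301.7 mOsm/kg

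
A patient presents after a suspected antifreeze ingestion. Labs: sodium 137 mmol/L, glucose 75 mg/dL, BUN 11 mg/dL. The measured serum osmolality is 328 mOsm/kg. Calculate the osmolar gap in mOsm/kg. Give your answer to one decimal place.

45.9 mOsm/kg

Calculated osmolality = 2·Na + glucose/18 + BUN/2.8
= 2·137 + 75/18 + 11/2.8
= 274 + 4.17 + 3.93
= 282.1 mOsm/kg ≈ 282.1 mOsm/kg
Osmolar gap = measured − calculated = 328 − 282.1 = 45.9 mOsm/kg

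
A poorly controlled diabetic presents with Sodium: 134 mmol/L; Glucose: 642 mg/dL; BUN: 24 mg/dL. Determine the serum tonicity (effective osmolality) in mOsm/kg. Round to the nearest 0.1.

Effective osmolality excludes urea (freely permeant across cell membranes):
2·Na + glucose/18
= 2·134 + 642/18
= 268 + 35.67
= 303.67 mOsm/kg

303.7 mOsm/kg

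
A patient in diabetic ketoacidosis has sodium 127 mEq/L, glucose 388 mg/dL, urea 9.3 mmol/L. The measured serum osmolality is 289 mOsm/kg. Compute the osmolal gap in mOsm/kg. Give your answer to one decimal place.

4.1 mOsm/kg

Calculated osmolality = 2·Na + glucose/18 + urea
= 2·127 + 388/18 + 9.3
= 254 + 21.56 + 9.30
= 284.86 mOsm/kg ≈ 284.9 mOsm/kg
Osmolar gap = measured − calculated = 289 − 284.9 = 4.1 mOsm/kg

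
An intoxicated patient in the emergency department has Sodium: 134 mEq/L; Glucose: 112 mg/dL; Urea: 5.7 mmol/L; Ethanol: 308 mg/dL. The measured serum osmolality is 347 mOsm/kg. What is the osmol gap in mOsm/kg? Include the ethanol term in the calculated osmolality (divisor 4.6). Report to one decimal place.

Calculated osmolality = 2·Na + glucose/18 + urea + ethanol/4.6
= 2·134 + 112/18 + 5.7 + 308/4.6
= 268 + 6.22 + 5.70 + 66.96
= 346.88 mOsm/kg ≈ 346.9 mOsm/kg
Osmolar gap = measured − calculated = 347 − 346.9 = 0.1 mOsm/kg

0.1 mOsm/kg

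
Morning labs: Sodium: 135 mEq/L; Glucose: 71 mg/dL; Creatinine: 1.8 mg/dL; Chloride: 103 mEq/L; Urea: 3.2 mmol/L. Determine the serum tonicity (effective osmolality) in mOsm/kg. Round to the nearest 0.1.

273.9 mOsm/kg

Effective osmolality excludes urea (freely permeant across cell membranes):
2·Na + glucose/18
= 2·135 + 71/18
= 270 + 3.94
= 273.94 mOsm/kg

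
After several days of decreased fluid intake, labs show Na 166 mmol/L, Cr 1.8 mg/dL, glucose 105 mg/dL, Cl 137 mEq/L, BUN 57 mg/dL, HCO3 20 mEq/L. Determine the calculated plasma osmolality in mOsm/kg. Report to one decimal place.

358.2 mOsm/kg

Calculated osmolality = 2·Na + glucose/18 + BUN/2.8
= 2·166 + 105/18 + 57/2.8
= 332 + 5.83 + 20.36
= 358.19 mOsm/kg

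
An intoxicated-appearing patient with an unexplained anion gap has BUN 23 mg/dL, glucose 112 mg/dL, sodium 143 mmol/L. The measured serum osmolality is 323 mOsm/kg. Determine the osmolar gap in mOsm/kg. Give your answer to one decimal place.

Calculated osmolality = 2·Na + glucose/18 + BUN/2.8
= 2·143 + 112/18 + 23/2.8
= 286 + 6.22 + 8.21
= 300.43 mOsm/kg ≈ 300.4 mOsm/kg
Osmolar gap = measured − calculated = 323 − 300.4 = 22.6 mOsm/kg

22.6 mOsm/kg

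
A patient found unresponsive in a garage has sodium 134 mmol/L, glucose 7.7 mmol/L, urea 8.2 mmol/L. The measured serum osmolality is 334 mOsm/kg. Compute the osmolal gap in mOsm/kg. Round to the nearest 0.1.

Calculated osmolality = 2·Na + glucose + urea
= 2·134 + 7.7 + 8.2
= 268 + 7.70 + 8.20
= 283.9 mOsm/kg ≈ 283.9 mOsm/kg
Osmolar gap = measured − calculated = 334 − 283.9 = 50.1 mOsm/kg

50.1 mOsm/kg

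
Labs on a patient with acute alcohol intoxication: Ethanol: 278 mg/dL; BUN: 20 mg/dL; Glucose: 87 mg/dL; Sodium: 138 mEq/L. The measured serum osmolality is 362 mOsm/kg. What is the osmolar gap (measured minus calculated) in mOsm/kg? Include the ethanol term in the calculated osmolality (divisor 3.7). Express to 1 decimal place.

Calculated osmolality = 2·Na + glucose/18 + BUN/2.8 + ethanol/3.7
= 2·138 + 87/18 + 20/2.8 + 278/3.7
= 276 + 4.83 + 7.14 + 75.14
= 363.11 mOsm/kg ≈ 363.1 mOsm/kg
Osmolar gap = measured − calculated = 362 − 363.1 = -1.1 mOsm/kg

-1.1 mOsm/kg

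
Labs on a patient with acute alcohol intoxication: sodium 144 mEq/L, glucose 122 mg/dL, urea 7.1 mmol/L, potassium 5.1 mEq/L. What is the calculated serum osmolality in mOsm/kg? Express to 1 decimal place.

301.9 mOsm/kg

Calculated osmolality = 2·Na + glucose/18 + urea
= 2·144 + 122/18 + 7.1
= 288 + 6.78 + 7.10
= 301.88 mOsm/kg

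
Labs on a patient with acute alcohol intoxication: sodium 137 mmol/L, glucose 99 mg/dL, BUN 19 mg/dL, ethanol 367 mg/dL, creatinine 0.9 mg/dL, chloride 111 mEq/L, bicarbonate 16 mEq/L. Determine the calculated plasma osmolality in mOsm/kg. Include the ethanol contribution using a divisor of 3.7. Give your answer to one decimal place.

Calculated osmolality = 2·Na + glucose/18 + BUN/2.8 + ethanol/3.7
= 2·137 + 99/18 + 19/2.8 + 367/3.7
= 274 + 5.50 + 6.79 + 99.19
= 385.48 mOsm/kg

385.5 mOsm/kg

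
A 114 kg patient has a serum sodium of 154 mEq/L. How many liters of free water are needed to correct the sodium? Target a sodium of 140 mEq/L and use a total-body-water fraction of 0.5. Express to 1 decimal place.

TBW = 0.5 · 114 = 57 L
Free water deficit = TBW · (Na/140 − 1)
= 57 · (154/140 − 1)
= 57 · 0.1
= 5.7 L

5.7 L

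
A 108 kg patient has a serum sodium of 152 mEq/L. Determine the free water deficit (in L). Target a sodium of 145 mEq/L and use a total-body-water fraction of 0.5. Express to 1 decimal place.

TBW = 0.5 · 108 = 54 L
Free water deficit = TBW · (Na/145 − 1)
= 54 · (152/145 − 1)
= 54 · 0.0483
= 2.61 L

2.6 L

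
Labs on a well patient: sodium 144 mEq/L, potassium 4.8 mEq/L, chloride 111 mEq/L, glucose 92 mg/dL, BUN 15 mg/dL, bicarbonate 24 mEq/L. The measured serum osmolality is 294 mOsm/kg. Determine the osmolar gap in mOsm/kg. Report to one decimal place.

-4.5 mOsm/kg

Calculated osmolality = 2·Na + glucose/18 + BUN/2.8
= 2·144 + 92/18 + 15/2.8
= 288 + 5.11 + 5.36
= 298.47 mOsm/kg ≈ 298.5 mOsm/kg
Osmolar gap = measured − calculated = 294 − 298.5 = -4.5 mOsm/kg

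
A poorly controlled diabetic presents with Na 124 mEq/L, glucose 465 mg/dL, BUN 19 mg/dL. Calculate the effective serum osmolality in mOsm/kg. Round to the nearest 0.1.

273.8 mOsm/kg

Effective osmolality excludes urea (freely permeant across cell membranes):
2·Na + glucose/18
= 2·124 + 465/18
= 248 + 25.83
= 273.83 mOsm/kg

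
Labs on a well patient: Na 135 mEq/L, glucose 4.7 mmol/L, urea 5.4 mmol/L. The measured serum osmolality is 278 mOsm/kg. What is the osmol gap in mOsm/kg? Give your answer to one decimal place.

-2.1 mOsm/kg

Calculated osmolality = 2·Na + glucose + urea
= 2·135 + 4.7 + 5.4
= 270 + 4.70 + 5.40
= 280.1 mOsm/kg ≈ 280.1 mOsm/kg
Osmolar gap = measured − calculated = 278 − 280.1 = -2.1 mOsm/kg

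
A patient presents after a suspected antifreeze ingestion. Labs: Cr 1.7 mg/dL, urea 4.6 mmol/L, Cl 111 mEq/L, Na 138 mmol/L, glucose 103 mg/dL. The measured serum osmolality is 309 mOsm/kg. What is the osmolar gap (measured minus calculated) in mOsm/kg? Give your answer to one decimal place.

22.7 mOsm/kg

Calculated osmolality = 2·Na + glucose/18 + urea
= 2·138 + 103/18 + 4.6
= 276 + 5.72 + 4.60
= 286.32 mOsm/kg ≈ 286.3 mOsm/kg
Osmolar gap = measured − calculated = 309 − 286.3 = 22.7 mOsm/kg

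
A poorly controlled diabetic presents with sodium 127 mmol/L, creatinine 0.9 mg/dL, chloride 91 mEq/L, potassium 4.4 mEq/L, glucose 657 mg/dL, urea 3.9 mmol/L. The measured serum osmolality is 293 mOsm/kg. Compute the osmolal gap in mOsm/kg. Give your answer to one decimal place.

-1.4 mOsm/kg

Calculated osmolality = 2·Na + glucose/18 + urea
= 2·127 + 657/18 + 3.9
= 254 + 36.50 + 3.90
= 294.4 mOsm/kg ≈ 294.4 mOsm/kg
Osmolar gap = measured − calculated = 293 − 294.4 = -1.4 mOsm/kg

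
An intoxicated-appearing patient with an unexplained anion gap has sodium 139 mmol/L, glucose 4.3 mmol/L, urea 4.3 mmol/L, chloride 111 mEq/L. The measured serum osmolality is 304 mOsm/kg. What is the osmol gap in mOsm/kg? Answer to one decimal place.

Calculated osmolality = 2·Na + glucose + urea
= 2·139 + 4.3 + 4.3
= 278 + 4.30 + 4.30
= 286.6 mOsm/kg ≈ 286.6 mOsm/kg
Osmolar gap = measured − calculated = 304 − 286.6 = 17.4 mOsm/kg

17.4 mOsm/kg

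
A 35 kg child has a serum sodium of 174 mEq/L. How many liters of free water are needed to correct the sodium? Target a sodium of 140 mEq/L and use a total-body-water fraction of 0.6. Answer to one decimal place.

5.1 L

TBW = 0.6 · 35 = 21 L
Free water deficit = TBW · (Na/140 − 1)
= 21 · (174/140 − 1)
= 21 · 0.2429
= 5.1 L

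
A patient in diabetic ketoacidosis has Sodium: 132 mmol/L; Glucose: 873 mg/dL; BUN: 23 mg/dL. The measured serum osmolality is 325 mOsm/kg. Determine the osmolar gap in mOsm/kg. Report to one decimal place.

Calculated osmolality = 2·Na + glucose/18 + BUN/2.8
= 2·132 + 873/18 + 23/2.8
= 264 + 48.50 + 8.21
= 320.71 mOsm/kg ≈ 320.7 mOsm/kg
Osmolar gap = measured − calculated = 325 − 320.7 = 4.3 mOsm/kg

4.3 mOsm/kg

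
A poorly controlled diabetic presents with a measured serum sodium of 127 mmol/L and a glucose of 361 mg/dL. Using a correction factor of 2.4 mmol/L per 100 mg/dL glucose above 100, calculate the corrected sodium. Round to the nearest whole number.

Corrected Na = measured Na + 2.4 · (glucose − 100)/100
= 127 + 2.4 · (361 − 100)/100
= 127 + 6.3
= 133.3 mmol/L

133 mmol/L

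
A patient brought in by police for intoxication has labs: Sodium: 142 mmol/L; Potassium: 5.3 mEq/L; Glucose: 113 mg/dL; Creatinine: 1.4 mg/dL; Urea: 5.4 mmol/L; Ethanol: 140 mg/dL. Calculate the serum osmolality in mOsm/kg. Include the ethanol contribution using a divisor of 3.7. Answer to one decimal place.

Calculated osmolality = 2·Na + glucose/18 + urea + ethanol/3.7
= 2·142 + 113/18 + 5.4 + 140/3.7
= 284 + 6.28 + 5.40 + 37.84
= 333.52 mOsm/kg

333.5 mOsm/kg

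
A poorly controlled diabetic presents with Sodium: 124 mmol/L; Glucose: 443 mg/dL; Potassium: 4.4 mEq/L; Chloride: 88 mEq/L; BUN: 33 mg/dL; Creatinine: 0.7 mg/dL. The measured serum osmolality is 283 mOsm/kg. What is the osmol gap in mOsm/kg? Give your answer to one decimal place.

-1.4 mOsm/kg

Calculated osmolality = 2·Na + glucose/18 + BUN/2.8
= 2·124 + 443/18 + 33/2.8
= 248 + 24.61 + 11.79
= 284.4 mOsm/kg ≈ 284.4 mOsm/kg
Osmolar gap = measured − calculated = 283 − 284.4 = -1.4 mOsm/kg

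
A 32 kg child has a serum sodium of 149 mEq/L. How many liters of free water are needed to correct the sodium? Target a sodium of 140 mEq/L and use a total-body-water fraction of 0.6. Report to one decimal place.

1.2 L

TBW = 0.6 · 32 = 19.2 L
Free water deficit = TBW · (Na/140 − 1)
= 19.2 · (149/140 − 1)
= 19.2 · 0.0643
= 1.23 L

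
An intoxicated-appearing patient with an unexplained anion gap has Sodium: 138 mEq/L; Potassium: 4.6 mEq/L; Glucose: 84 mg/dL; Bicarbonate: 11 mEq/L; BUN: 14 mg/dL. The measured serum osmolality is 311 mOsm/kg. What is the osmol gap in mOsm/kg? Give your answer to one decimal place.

Calculated osmolality = 2·Na + glucose/18 + BUN/2.8
= 2·138 + 84/18 + 14/2.8
= 276 + 4.67 + 5
= 285.67 mOsm/kg ≈ 285.7 mOsm/kg
Osmolar gap = measured − calculated = 311 − 285.7 = 25.3 mOsm/kg

25.3 mOsm/kg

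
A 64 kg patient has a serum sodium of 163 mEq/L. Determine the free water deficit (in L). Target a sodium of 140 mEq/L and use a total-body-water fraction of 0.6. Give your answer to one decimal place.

TBW = 0.6 · 64 = 38.4 L
Free water deficit = TBW · (Na/140 − 1)
= 38.4 · (163/140 − 1)
= 38.4 · 0.1643
= 6.31 L

6.3 L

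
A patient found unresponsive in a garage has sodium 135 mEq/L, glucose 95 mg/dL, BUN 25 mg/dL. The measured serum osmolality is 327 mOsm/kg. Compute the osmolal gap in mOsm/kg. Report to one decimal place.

42.8 mOsm/kg

Calculated osmolality = 2·Na + glucose/18 + BUN/2.8
= 2·135 + 95/18 + 25/2.8
= 270 + 5.28 + 8.93
= 284.21 mOsm/kg ≈ 284.2 mOsm/kg
Osmolar gap = measured − calculated = 327 − 284.2 = 42.8 mOsm/kg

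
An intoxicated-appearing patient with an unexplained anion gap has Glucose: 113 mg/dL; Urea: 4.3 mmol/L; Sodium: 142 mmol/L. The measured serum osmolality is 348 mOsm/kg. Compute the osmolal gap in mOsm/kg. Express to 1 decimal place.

53.4 mOsm/kg

Calculated osmolality = 2·Na + glucose/18 + urea
= 2·142 + 113/18 + 4.3
= 284 + 6.28 + 4.30
= 294.58 mOsm/kg ≈ 294.6 mOsm/kg
Osmolar gap = measured − calculated = 348 − 294.6 = 53.4 mOsm/kg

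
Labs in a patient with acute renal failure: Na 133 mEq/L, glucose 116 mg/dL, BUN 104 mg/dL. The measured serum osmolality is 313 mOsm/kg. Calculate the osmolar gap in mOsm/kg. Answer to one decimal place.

Calculated osmolality = 2·Na + glucose/18 + BUN/2.8
= 2·133 + 116/18 + 104/2.8
= 266 + 6.44 + 37.14
= 309.58 mOsm/kg ≈ 309.6 mOsm/kg
Osmolar gap = measured − calculated = 313 − 309.6 = 3.4 mOsm/kg

3.4 mOsm/kg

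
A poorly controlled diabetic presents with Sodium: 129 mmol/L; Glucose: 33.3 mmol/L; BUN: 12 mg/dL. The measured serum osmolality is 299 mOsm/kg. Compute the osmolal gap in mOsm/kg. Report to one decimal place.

3.4 mOsm/kg

Calculated osmolality = 2·Na + glucose + BUN/2.8
= 2·129 + 33.3 + 12/2.8
= 258 + 33.30 + 4.29
= 295.59 mOsm/kg ≈ 295.6 mOsm/kg
Osmolar gap = measured − calculated = 299 − 295.6 = 3.4 mOsm/kg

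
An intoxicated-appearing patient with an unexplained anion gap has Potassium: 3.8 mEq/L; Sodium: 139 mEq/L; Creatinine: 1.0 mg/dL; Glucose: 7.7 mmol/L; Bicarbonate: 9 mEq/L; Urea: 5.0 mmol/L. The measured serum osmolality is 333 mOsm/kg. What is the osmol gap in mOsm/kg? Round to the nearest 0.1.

42.3 mOsm/kg

Calculated osmolality = 2·Na + glucose + urea
= 2·139 + 7.7 + 5
= 278 + 7.70 + 5
= 290.7 mOsm/kg ≈ 290.7 mOsm/kg
Osmolar gap = measured − calculated = 333 − 290.7 = 42.3 mOsm/kg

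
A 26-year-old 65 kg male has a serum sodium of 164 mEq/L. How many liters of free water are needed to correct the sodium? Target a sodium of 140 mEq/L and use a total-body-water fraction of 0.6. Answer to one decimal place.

6.7 L

TBW = 0.6 · 65 = 39 L
Free water deficit = TBW · (Na/140 − 1)
= 39 · (164/140 − 1)
= 39 · 0.1714
= 6.68 L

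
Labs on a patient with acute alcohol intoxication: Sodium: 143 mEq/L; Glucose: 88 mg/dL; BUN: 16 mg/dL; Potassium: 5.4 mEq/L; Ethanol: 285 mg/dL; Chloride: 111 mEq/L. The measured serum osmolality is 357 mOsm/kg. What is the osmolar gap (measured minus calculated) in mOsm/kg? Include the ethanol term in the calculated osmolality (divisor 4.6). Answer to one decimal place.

Calculated osmolality = 2·Na + glucose/18 + BUN/2.8 + ethanol/4.6
= 2·143 + 88/18 + 16/2.8 + 285/4.6
= 286 + 4.89 + 5.71 + 61.96
= 358.56 mOsm/kg ≈ 358.6 mOsm/kg
Osmolar gap = measured − calculated = 357 − 358.6 = -1.6 mOsm/kg

-1.6 mOsm/kg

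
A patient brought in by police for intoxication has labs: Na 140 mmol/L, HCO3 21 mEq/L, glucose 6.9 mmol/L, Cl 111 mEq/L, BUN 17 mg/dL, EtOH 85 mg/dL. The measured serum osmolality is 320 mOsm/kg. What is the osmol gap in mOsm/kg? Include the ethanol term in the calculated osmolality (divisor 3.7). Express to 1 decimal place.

4.1 mOsm/kg

Calculated osmolality = 2·Na + glucose + BUN/2.8 + ethanol/3.7
= 2·140 + 6.9 + 17/2.8 + 85/3.7
= 280 + 6.90 + 6.07 + 22.97
= 315.94 mOsm/kg ≈ 315.9 mOsm/kg
Osmolar gap = measured − calculated = 320 − 315.9 = 4.1 mOsm/kg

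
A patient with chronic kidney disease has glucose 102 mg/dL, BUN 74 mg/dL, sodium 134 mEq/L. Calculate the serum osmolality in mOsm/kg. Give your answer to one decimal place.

300.1 mOsm/kg

Calculated osmolality = 2·Na + glucose/18 + BUN/2.8
= 2·134 + 102/18 + 74/2.8
= 268 + 5.67 + 26.43
= 300.1 mOsm/kg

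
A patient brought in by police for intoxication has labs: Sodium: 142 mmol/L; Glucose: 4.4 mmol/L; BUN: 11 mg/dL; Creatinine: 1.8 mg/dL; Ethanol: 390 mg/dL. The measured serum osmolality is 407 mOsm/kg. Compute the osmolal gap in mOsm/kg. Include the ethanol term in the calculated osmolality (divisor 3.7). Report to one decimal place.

Calculated osmolality = 2·Na + glucose + BUN/2.8 + ethanol/3.7
= 2·142 + 4.4 + 11/2.8 + 390/3.7
= 284 + 4.40 + 3.93 + 105.41
= 397.74 mOsm/kg ≈ 397.7 mOsm/kg
Osmolar gap = measured − calculated = 407 − 397.7 = 9.3 mOsm/kg

9.3 mOsm/kg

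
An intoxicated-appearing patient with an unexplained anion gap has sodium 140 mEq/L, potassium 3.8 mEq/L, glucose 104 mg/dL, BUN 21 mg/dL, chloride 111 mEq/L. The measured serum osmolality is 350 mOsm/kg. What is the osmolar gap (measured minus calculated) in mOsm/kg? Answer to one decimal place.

56.7 mOsm/kg

Calculated osmolality = 2·Na + glucose/18 + BUN/2.8
= 2·140 + 104/18 + 21/2.8
= 280 + 5.78 + 7.50
= 293.28 mOsm/kg ≈ 293.3 mOsm/kg
Osmolar gap = measured − calculated = 350 − 293.3 = 56.7 mOsm/kg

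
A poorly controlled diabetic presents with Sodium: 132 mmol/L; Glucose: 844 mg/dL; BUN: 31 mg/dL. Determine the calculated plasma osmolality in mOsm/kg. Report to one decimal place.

Calculated osmolality = 2·Na + glucose/18 + BUN/2.8
= 2·132 + 844/18 + 31/2.8
= 264 + 46.89 + 11.07
= 321.96 mOsm/kg

322.0 mOsm/kg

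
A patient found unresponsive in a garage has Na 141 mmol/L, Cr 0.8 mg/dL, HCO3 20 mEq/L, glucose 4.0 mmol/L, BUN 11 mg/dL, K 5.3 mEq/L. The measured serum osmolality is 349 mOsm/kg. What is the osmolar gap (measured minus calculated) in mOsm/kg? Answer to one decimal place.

59.1 mOsm/kg

Calculated osmolality = 2·Na + glucose + BUN/2.8
= 2·141 + 4 + 11/2.8
= 282 + 4 + 3.93
= 289.93 mOsm/kg ≈ 289.9 mOsm/kg
Osmolar gap = measured − calculated = 349 − 289.9 = 59.1 mOsm/kg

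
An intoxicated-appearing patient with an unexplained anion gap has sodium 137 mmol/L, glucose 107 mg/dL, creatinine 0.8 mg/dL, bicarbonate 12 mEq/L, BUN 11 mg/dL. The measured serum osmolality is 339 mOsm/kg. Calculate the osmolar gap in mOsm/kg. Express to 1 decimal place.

Calculated osmolality = 2·Na + glucose/18 + BUN/2.8
= 2·137 + 107/18 + 11/2.8
= 274 + 5.94 + 3.93
= 283.87 mOsm/kg ≈ 283.9 mOsm/kg
Osmolar gap = measured − calculated = 339 − 283.9 = 55.1 mOsm/kg

55.1 mOsm/kg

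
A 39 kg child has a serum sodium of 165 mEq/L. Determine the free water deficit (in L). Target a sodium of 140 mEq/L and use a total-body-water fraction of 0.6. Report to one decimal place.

TBW = 0.6 · 39 = 23.4 L
Free water deficit = TBW · (Na/140 − 1)
= 23.4 · (165/140 − 1)
= 23.4 · 0.1786
= 4.18 L

4.2 L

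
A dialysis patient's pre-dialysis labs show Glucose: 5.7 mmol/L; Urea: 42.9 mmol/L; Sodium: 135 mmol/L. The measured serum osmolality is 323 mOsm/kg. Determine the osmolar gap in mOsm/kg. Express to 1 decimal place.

Calculated osmolality = 2·Na + glucose + urea
= 2·135 + 5.7 + 42.9
= 270 + 5.70 + 42.90
= 318.6 mOsm/kg ≈ 318.6 mOsm/kg
Osmolar gap = measured − calculated = 323 − 318.6 = 4.4 mOsm/kg

4.4 mOsm/kg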